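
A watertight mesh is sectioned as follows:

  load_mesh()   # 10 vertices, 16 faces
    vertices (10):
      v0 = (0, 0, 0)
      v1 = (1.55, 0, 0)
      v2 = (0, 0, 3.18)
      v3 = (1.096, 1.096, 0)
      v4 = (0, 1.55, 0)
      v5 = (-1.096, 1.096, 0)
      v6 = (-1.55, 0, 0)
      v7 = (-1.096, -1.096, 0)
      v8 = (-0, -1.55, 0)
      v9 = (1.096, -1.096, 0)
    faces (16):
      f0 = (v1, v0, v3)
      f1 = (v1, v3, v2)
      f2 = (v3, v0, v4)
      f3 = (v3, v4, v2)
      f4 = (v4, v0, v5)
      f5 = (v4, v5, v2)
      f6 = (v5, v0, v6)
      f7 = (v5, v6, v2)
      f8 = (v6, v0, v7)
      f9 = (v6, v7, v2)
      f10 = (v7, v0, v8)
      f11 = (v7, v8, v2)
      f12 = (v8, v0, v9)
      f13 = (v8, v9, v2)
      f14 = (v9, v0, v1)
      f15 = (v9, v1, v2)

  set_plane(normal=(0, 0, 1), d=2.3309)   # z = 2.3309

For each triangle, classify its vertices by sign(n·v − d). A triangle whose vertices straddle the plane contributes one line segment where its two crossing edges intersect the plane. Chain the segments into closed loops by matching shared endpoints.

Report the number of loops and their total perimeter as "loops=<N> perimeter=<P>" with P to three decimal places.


Straddling triangles (8 of 16):
  (v1,v3,v2) [--+] → (0.292646, 0.292646, 2.3309)–(0.413869, 0, 2.3309)  len=0.3168
  (v3,v4,v2) [--+] → (0, 0.413869, 2.3309)–(0.292646, 0.292646, 2.3309)  len=0.3168
  (v4,v5,v2) [--+] → (-0.292646, 0.292646, 2.3309)–(0, 0.413869, 2.3309)  len=0.3168
  (v5,v6,v2) [--+] → (-0.413869, 0, 2.3309)–(-0.292646, 0.292646, 2.3309)  len=0.3168
  (v6,v7,v2) [--+] → (-0.292646, -0.292646, 2.3309)–(-0.413869, 0, 2.3309)  len=0.3168
  (v7,v8,v2) [--+] → (0, -0.413869, 2.3309)–(-0.292646, -0.292646, 2.3309)  len=0.3168
  (v8,v9,v2) [--+] → (0.292646, -0.292646, 2.3309)–(0, -0.413869, 2.3309)  len=0.3168
  (v9,v1,v2) [--+] → (0.413869, 0, 2.3309)–(0.292646, -0.292646, 2.3309)  len=0.3168

Chained into 1 loop(s):
  loop 1: 8 segments, perimeter = 2.5341
Total perimeter = 2.534

loops=1 perimeter=2.534


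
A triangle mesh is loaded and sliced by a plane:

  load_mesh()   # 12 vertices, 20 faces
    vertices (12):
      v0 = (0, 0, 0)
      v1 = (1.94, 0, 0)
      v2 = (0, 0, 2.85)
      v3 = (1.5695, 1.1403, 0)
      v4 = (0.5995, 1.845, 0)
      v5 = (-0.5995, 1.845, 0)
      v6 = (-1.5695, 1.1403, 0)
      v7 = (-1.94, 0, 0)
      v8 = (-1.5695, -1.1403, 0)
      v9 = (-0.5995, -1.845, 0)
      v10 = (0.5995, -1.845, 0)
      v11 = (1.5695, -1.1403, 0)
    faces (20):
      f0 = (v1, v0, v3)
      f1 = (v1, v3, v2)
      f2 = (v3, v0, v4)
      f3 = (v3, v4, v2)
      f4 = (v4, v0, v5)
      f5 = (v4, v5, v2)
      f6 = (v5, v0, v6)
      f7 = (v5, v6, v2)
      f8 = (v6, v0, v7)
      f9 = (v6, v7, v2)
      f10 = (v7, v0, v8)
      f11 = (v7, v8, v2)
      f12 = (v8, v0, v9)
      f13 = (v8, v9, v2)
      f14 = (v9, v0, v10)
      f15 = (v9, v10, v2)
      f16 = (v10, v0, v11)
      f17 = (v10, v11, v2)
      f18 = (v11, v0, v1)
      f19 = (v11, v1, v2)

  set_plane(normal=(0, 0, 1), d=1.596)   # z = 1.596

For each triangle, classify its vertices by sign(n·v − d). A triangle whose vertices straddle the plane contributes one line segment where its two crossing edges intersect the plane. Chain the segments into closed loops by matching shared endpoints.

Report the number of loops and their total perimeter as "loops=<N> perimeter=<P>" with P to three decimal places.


Straddling triangles (10 of 20):
  (v1,v3,v2) [--+] → (0.69058, 0.501732, 1.596)–(0.8536, 0, 1.596)  len=0.5276
  (v3,v4,v2) [--+] → (0.26378, 0.8118, 1.596)–(0.69058, 0.501732, 1.596)  len=0.5275
  (v4,v5,v2) [--+] → (-0.26378, 0.8118, 1.596)–(0.26378, 0.8118, 1.596)  len=0.5276
  (v5,v6,v2) [--+] → (-0.69058, 0.501732, 1.596)–(-0.26378, 0.8118, 1.596)  len=0.5275
  (v6,v7,v2) [--+] → (-0.8536, 0, 1.596)–(-0.69058, 0.501732, 1.596)  len=0.5276
  (v7,v8,v2) [--+] → (-0.69058, -0.501732, 1.596)–(-0.8536, 0, 1.596)  len=0.5276
  (v8,v9,v2) [--+] → (-0.26378, -0.8118, 1.596)–(-0.69058, -0.501732, 1.596)  len=0.5275
  (v9,v10,v2) [--+] → (0.26378, -0.8118, 1.596)–(-0.26378, -0.8118, 1.596)  len=0.5276
  (v10,v11,v2) [--+] → (0.69058, -0.501732, 1.596)–(0.26378, -0.8118, 1.596)  len=0.5275
  (v11,v1,v2) [--+] → (0.8536, 0, 1.596)–(0.69058, -0.501732, 1.596)  len=0.5276

Chained into 1 loop(s):
  loop 1: 10 segments, perimeter = 5.2755
Total perimeter = 5.275

loops=1 perimeter=5.275


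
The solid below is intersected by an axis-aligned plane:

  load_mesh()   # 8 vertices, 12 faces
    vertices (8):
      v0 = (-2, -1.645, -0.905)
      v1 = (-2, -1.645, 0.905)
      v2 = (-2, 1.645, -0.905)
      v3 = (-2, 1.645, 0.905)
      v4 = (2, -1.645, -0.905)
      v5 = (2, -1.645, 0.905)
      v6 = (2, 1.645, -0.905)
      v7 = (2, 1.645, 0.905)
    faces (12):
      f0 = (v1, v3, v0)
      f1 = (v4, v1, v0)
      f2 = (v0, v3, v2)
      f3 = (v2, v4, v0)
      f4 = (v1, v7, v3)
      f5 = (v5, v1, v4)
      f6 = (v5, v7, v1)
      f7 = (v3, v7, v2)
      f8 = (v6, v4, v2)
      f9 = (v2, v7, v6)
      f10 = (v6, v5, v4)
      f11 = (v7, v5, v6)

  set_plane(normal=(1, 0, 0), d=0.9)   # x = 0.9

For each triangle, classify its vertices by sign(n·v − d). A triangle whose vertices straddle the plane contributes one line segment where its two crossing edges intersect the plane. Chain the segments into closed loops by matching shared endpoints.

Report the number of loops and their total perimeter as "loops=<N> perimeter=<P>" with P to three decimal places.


loops=1 perimeter=10.200

Straddling triangles (8 of 12):
  (v4,v1,v0) [+--] → (0.9, -1.645, -0.40725)–(0.9, -1.645, -0.905)  len=0.4978
  (v2,v4,v0) [-+-] → (0.9, -0.74025, -0.905)–(0.9, -1.645, -0.905)  len=0.9047
  (v1,v7,v3) [-+-] → (0.9, 0.74025, 0.905)–(0.9, 1.645, 0.905)  len=0.9047
  (v5,v1,v4) [+-+] → (0.9, -1.645, 0.905)–(0.9, -1.645, -0.40725)  len=1.3122
  (v5,v7,v1) [++-] → (0.9, 0.74025, 0.905)–(0.9, -1.645, 0.905)  len=2.3853
  (v3,v7,v2) [-+-] → (0.9, 1.645, 0.905)–(0.9, 1.645, 0.40725)  len=0.4978
  (v6,v4,v2) [++-] → (0.9, -0.74025, -0.905)–(0.9, 1.645, -0.905)  len=2.3853
  (v2,v7,v6) [-++] → (0.9, 1.645, 0.40725)–(0.9, 1.645, -0.905)  len=1.3122

Chained into 1 loop(s):
  loop 1: 8 segments, perimeter = 10.2000
Total perimeter = 10.200


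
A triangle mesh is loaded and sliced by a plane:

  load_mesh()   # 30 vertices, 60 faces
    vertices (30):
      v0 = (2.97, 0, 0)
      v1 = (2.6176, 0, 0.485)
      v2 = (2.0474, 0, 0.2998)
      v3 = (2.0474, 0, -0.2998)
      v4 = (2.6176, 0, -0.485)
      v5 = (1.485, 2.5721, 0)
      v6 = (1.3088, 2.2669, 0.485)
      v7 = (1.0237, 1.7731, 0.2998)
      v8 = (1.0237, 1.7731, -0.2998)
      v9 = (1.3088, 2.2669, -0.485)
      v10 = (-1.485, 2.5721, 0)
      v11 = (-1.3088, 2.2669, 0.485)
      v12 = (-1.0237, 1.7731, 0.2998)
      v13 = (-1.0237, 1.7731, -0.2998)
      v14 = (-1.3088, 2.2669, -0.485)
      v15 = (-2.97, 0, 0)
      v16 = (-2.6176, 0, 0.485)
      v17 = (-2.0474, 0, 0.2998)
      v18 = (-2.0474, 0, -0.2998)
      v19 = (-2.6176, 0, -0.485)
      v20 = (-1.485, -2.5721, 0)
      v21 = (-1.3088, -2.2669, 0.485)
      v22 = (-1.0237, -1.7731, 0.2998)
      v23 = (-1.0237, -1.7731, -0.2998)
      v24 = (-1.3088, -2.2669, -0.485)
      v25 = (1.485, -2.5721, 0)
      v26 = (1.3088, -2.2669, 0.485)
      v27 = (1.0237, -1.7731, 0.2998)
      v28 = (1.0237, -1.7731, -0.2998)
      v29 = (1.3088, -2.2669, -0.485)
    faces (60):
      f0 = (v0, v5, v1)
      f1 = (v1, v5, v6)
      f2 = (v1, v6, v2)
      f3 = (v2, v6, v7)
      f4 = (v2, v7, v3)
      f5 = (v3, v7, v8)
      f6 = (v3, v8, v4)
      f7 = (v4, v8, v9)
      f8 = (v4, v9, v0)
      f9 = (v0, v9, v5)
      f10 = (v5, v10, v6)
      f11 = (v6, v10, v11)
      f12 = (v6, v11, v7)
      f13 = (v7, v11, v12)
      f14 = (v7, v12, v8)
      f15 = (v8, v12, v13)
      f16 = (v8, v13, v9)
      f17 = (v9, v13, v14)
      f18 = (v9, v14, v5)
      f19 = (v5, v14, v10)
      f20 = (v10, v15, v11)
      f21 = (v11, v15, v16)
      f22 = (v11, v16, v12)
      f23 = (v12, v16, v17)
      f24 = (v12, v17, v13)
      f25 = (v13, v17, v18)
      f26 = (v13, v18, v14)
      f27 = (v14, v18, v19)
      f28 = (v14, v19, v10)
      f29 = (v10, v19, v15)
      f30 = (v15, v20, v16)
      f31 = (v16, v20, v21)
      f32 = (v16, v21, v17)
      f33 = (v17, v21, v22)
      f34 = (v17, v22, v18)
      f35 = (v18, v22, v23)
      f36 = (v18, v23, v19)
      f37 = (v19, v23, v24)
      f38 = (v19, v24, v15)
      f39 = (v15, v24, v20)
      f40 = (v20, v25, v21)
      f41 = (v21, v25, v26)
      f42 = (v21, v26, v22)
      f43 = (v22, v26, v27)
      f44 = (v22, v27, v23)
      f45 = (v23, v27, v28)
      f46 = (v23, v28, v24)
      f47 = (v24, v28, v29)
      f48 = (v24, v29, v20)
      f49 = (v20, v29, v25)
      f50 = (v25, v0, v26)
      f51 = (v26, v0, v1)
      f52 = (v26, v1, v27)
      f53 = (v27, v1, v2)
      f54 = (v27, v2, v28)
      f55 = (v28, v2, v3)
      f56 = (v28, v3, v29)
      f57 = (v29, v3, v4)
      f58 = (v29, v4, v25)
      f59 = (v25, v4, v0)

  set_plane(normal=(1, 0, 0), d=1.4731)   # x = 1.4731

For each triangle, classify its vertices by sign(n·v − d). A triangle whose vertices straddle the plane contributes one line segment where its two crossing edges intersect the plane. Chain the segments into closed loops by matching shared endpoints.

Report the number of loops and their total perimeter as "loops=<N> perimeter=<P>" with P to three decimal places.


loops=2 perimeter=8.281

Straddling triangles (24 of 60):
  (v1,v5,v6) [++-] → (1.4731, 2.55149, 0.0327554)–(1.4731, 1.98233, 0.485)  len=0.7270
  (v1,v6,v2) [+-+] → (1.4731, 1.98233, 0.485)–(1.4731, 1.76263, 0.443803)  len=0.2235
  (v2,v6,v7) [+--] → (1.4731, 1.76263, 0.443803)–(1.4731, 0.994717, 0.2998)  len=0.7813
  (v2,v7,v3) [+-+] → (1.4731, 0.994717, 0.2998)–(1.4731, 0.994717, 0.0365781)  len=0.2632
  (v3,v7,v8) [+--] → (1.4731, 0.994717, 0.0365781)–(1.4731, 0.994717, -0.2998)  len=0.3364
  (v3,v8,v4) [+-+] → (1.4731, 0.994717, -0.2998)–(1.4731, 1.27317, -0.352017)  len=0.2833
  (v4,v8,v9) [+--] → (1.4731, 1.27317, -0.352017)–(1.4731, 1.98233, -0.485)  len=0.7215
  (v4,v9,v0) [+-+] → (1.4731, 1.98233, -0.485)–(1.4731, 2.04269, -0.437031)  len=0.0771
  (v0,v9,v5) [+-+] → (1.4731, 2.04269, -0.437031)–(1.4731, 2.55149, -0.0327554)  len=0.6499
  (v5,v10,v6) [+--] → (1.4731, 2.5721, 0)–(1.4731, 2.55149, 0.0327554)  len=0.0387
  (v9,v14,v5) [--+] → (1.4731, 2.5708, -0.00206582)–(1.4731, 2.55149, -0.0327554)  len=0.0363
  (v5,v14,v10) [+--] → (1.4731, 2.5708, -0.00206582)–(1.4731, 2.5721, 0)  len=0.0024
  (v20,v25,v21) [-+-] → (1.4731, -2.5721, 0)–(1.4731, -2.5708, 0.00206582)  len=0.0024
  (v21,v25,v26) [-+-] → (1.4731, -2.5708, 0.00206582)–(1.4731, -2.55149, 0.0327554)  len=0.0363
  (v20,v29,v25) [--+] → (1.4731, -2.55149, -0.0327554)–(1.4731, -2.5721, 0)  len=0.0387
  (v25,v0,v26) [++-] → (1.4731, -2.04269, 0.437031)–(1.4731, -2.55149, 0.0327554)  len=0.6499
  (v26,v0,v1) [-++] → (1.4731, -2.04269, 0.437031)–(1.4731, -1.98233, 0.485)  len=0.0771
  (v26,v1,v27) [-+-] → (1.4731, -1.98233, 0.485)–(1.4731, -1.27317, 0.352017)  len=0.7215
  (v27,v1,v2) [-++] → (1.4731, -1.27317, 0.352017)–(1.4731, -0.994717, 0.2998)  len=0.2833
  (v27,v2,v28) [-+-] → (1.4731, -0.994717, 0.2998)–(1.4731, -0.994717, -0.0365781)  len=0.3364
  (v28,v2,v3) [-++] → (1.4731, -0.994717, -0.0365781)–(1.4731, -0.994717, -0.2998)  len=0.2632
  (v28,v3,v29) [-+-] → (1.4731, -0.994717, -0.2998)–(1.4731, -1.76263, -0.443803)  len=0.7813
  (v29,v3,v4) [-++] → (1.4731, -1.76263, -0.443803)–(1.4731, -1.98233, -0.485)  len=0.2235
  (v29,v4,v25) [-++] → (1.4731, -1.98233, -0.485)–(1.4731, -2.55149, -0.0327554)  len=0.7270

Chained into 2 loop(s):
  loop 1: 12 segments, perimeter = 4.1406
  loop 2: 12 segments, perimeter = 4.1406
Total perimeter = 8.281


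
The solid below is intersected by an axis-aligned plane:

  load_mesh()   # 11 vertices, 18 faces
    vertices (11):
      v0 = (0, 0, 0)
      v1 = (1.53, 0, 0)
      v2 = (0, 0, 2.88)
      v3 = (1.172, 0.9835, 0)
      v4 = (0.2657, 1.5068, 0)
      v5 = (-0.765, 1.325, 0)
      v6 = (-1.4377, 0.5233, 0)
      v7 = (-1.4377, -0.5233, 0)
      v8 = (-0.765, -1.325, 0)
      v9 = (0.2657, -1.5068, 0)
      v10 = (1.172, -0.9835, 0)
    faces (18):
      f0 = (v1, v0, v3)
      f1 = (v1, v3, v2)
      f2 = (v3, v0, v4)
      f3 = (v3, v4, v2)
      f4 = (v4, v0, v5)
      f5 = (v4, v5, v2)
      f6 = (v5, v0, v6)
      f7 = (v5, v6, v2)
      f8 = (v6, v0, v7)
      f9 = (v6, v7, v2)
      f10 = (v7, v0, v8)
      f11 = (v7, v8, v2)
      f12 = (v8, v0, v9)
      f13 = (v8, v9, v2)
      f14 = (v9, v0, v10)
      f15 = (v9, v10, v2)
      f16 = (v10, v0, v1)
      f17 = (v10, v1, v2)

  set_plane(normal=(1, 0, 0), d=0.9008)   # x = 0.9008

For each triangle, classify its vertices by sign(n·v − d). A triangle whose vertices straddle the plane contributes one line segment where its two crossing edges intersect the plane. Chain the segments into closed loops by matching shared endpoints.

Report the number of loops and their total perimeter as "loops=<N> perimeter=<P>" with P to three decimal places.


Straddling triangles (8 of 18):
  (v1,v0,v3) [+-+] → (0.9008, 0, 0)–(0.9008, 0.755919, 0)  len=0.7559
  (v1,v3,v2) [++-] → (0.9008, 0.755919, 0.66643)–(0.9008, 0, 1.18438)  len=0.9163
  (v3,v0,v4) [+--] → (0.9008, 0.755919, 0)–(0.9008, 1.14009, 0)  len=0.3842
  (v3,v4,v2) [+--] → (0.9008, 1.14009, 0)–(0.9008, 0.755919, 0.66643)  len=0.7692
  (v9,v0,v10) [--+] → (0.9008, -0.755919, 0)–(0.9008, -1.14009, 0)  len=0.3842
  (v9,v10,v2) [-+-] → (0.9008, -1.14009, 0)–(0.9008, -0.755919, 0.66643)  len=0.7692
  (v10,v0,v1) [+-+] → (0.9008, -0.755919, 0)–(0.9008, 0, 0)  len=0.7559
  (v10,v1,v2) [++-] → (0.9008, 0, 1.18438)–(0.9008, -0.755919, 0.66643)  len=0.9163

Chained into 1 loop(s):
  loop 1: 8 segments, perimeter = 5.6513
Total perimeter = 5.651

loops=1 perimeter=5.651


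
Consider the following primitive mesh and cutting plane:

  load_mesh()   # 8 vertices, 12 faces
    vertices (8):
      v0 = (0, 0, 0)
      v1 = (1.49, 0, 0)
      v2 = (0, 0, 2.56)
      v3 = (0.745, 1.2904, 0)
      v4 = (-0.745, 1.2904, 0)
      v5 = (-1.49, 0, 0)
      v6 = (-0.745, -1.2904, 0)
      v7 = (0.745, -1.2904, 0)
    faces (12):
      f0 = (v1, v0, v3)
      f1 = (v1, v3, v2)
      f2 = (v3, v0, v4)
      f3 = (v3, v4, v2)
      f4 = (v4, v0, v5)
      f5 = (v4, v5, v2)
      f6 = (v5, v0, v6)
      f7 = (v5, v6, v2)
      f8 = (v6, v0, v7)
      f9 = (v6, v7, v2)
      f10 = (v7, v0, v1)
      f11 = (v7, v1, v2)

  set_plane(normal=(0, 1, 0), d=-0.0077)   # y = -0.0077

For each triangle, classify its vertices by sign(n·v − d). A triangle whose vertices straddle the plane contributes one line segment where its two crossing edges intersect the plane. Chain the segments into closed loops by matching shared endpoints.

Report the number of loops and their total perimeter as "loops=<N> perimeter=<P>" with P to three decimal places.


Straddling triangles (6 of 12):
  (v5,v0,v6) [++-] → (-0.00444552, -0.0077, 0)–(-1.48555, -0.0077, 0)  len=1.4811
  (v5,v6,v2) [+-+] → (-1.48555, -0.0077, 0)–(-0.00444552, -0.0077, 2.54472)  len=2.9444
  (v6,v0,v7) [-+-] → (-0.00444552, -0.0077, 0)–(0.00444552, -0.0077, 0)  len=0.0089
  (v6,v7,v2) [--+] → (0.00444552, -0.0077, 2.54472)–(-0.00444552, -0.0077, 2.54472)  len=0.0089
  (v7,v0,v1) [-++] → (0.00444552, -0.0077, 0)–(1.48555, -0.0077, 0)  len=1.4811
  (v7,v1,v2) [-++] → (1.48555, -0.0077, 0)–(0.00444552, -0.0077, 2.54472)  len=2.9444

Chained into 1 loop(s):
  loop 1: 6 segments, perimeter = 8.8687
Total perimeter = 8.869

loops=1 perimeter=8.869


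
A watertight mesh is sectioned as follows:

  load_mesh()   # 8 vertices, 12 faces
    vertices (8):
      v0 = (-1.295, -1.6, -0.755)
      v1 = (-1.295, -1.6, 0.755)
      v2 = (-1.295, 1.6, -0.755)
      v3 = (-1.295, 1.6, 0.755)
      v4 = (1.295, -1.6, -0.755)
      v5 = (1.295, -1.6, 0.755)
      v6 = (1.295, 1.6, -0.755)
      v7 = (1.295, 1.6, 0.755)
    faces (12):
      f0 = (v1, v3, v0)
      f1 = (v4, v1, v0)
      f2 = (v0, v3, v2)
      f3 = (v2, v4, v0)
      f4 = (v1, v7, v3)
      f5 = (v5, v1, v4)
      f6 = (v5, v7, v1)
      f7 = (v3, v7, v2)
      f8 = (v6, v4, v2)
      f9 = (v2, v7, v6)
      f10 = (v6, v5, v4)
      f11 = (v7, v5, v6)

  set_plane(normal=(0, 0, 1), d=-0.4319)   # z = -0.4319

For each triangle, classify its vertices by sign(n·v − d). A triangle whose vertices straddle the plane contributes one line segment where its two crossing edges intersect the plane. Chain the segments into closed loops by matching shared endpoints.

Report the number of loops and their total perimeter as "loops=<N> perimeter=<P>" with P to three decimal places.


Straddling triangles (8 of 12):
  (v1,v3,v0) [++-] → (-1.295, -0.915285, -0.4319)–(-1.295, -1.6, -0.4319)  len=0.6847
  (v4,v1,v0) [-+-] → (0.740809, -1.6, -0.4319)–(-1.295, -1.6, -0.4319)  len=2.0358
  (v0,v3,v2) [-+-] → (-1.295, -0.915285, -0.4319)–(-1.295, 1.6, -0.4319)  len=2.5153
  (v5,v1,v4) [++-] → (0.740809, -1.6, -0.4319)–(1.295, -1.6, -0.4319)  len=0.5542
  (v3,v7,v2) [++-] → (-0.740809, 1.6, -0.4319)–(-1.295, 1.6, -0.4319)  len=0.5542
  (v2,v7,v6) [-+-] → (-0.740809, 1.6, -0.4319)–(1.295, 1.6, -0.4319)  len=2.0358
  (v6,v5,v4) [-+-] → (1.295, 0.915285, -0.4319)–(1.295, -1.6, -0.4319)  len=2.5153
  (v7,v5,v6) [++-] → (1.295, 0.915285, -0.4319)–(1.295, 1.6, -0.4319)  len=0.6847

Chained into 1 loop(s):
  loop 1: 8 segments, perimeter = 11.5800
Total perimeter = 11.580

loops=1 perimeter=11.580


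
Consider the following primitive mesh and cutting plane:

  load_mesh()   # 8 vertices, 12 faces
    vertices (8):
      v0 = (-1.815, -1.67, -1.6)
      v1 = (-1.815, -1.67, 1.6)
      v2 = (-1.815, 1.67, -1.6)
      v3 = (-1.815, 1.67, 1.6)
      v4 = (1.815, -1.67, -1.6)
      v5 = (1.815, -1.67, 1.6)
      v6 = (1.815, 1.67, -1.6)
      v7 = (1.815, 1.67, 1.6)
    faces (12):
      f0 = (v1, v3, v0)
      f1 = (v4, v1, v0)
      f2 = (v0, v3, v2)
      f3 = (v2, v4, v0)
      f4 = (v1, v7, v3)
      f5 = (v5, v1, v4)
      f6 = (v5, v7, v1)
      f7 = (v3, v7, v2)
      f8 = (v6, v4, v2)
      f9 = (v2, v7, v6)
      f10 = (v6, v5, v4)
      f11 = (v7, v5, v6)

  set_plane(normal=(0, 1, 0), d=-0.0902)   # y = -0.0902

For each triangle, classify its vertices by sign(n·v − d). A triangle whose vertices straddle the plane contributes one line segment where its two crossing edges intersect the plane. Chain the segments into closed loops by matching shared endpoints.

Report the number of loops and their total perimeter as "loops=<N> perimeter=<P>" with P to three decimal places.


Straddling triangles (8 of 12):
  (v1,v3,v0) [-+-] → (-1.815, -0.0902, 1.6)–(-1.815, -0.0902, -0.0864192)  len=1.6864
  (v0,v3,v2) [-++] → (-1.815, -0.0902, -0.0864192)–(-1.815, -0.0902, -1.6)  len=1.5136
  (v2,v4,v0) [+--] → (0.0980317, -0.0902, -1.6)–(-1.815, -0.0902, -1.6)  len=1.9130
  (v1,v7,v3) [-++] → (-0.0980317, -0.0902, 1.6)–(-1.815, -0.0902, 1.6)  len=1.7170
  (v5,v7,v1) [-+-] → (1.815, -0.0902, 1.6)–(-0.0980317, -0.0902, 1.6)  len=1.9130
  (v6,v4,v2) [+-+] → (1.815, -0.0902, -1.6)–(0.0980317, -0.0902, -1.6)  len=1.7170
  (v6,v5,v4) [+--] → (1.815, -0.0902, 0.0864192)–(1.815, -0.0902, -1.6)  len=1.6864
  (v7,v5,v6) [+-+] → (1.815, -0.0902, 1.6)–(1.815, -0.0902, 0.0864192)  len=1.5136

Chained into 1 loop(s):
  loop 1: 8 segments, perimeter = 13.6600
Total perimeter = 13.660

loops=1 perimeter=13.660


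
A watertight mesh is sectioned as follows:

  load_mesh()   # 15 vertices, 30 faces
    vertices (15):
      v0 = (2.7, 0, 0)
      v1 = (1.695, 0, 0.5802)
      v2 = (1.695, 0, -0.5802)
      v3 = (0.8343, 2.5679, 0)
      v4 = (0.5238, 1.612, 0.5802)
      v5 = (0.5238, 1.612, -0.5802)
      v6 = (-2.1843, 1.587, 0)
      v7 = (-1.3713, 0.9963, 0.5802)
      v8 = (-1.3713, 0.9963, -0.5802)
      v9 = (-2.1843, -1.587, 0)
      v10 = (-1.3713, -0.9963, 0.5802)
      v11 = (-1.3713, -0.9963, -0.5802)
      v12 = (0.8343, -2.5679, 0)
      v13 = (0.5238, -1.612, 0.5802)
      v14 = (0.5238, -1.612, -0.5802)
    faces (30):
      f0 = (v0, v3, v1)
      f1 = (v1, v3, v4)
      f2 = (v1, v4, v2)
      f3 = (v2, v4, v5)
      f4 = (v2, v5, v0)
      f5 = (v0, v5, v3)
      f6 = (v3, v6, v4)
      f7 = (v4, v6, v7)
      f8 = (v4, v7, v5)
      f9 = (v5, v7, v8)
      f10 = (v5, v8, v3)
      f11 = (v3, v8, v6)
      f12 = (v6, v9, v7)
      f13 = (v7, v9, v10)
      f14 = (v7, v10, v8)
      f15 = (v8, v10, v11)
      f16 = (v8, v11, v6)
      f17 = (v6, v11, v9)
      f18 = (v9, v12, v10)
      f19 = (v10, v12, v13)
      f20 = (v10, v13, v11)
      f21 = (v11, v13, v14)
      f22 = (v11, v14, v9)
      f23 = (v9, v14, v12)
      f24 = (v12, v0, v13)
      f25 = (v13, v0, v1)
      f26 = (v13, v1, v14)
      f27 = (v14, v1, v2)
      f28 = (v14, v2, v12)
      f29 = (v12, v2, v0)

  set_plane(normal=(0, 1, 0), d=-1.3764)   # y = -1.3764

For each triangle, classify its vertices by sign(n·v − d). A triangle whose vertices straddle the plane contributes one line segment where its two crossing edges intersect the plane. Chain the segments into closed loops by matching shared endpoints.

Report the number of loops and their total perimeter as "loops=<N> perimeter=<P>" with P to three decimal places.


Straddling triangles (14 of 30):
  (v6,v9,v7) [+-+] → (-2.1843, -1.3764, 0)–(-2.11802, -1.3764, 0.0473)  len=0.0814
  (v7,v9,v10) [+-+] → (-2.11802, -1.3764, 0.0473)–(-1.89444, -1.3764, 0.206856)  len=0.2747
  (v6,v11,v9) [++-] → (-1.89444, -1.3764, -0.206856)–(-2.1843, -1.3764, 0)  len=0.3561
  (v9,v12,v10) [--+] → (-0.837864, -1.3764, 0.439875)–(-1.89444, -1.3764, 0.206856)  len=1.0820
  (v10,v12,v13) [+--] → (-0.837864, -1.3764, 0.439875)–(-0.201367, -1.3764, 0.5802)  len=0.6518
  (v10,v13,v11) [+-+] → (-0.201367, -1.3764, 0.5802)–(-0.201367, -1.3764, 0.136168)  len=0.4440
  (v11,v13,v14) [+--] → (-0.201367, -1.3764, 0.136168)–(-0.201367, -1.3764, -0.5802)  len=0.7164
  (v11,v14,v9) [+--] → (-0.201367, -1.3764, -0.5802)–(-1.89444, -1.3764, -0.206856)  len=1.7338
  (v12,v0,v13) [-+-] → (1.69998, -1.3764, 0)–(0.84186, -1.3764, 0.495402)  len=0.9909
  (v13,v0,v1) [-++] → (0.84186, -1.3764, 0.495402)–(0.694975, -1.3764, 0.5802)  len=0.1696
  (v13,v1,v14) [-+-] → (0.694975, -1.3764, 0.5802)–(0.694975, -1.3764, -0.410603)  len=0.9908
  (v14,v1,v2) [-++] → (0.694975, -1.3764, -0.410603)–(0.694975, -1.3764, -0.5802)  len=0.1696
  (v14,v2,v12) [-+-] → (0.694975, -1.3764, -0.5802)–(1.23366, -1.3764, -0.269212)  len=0.6220
  (v12,v2,v0) [-++] → (1.23366, -1.3764, -0.269212)–(1.69998, -1.3764, 0)  len=0.5384

Chained into 2 loop(s):
  loop 1: 8 segments, perimeter = 5.3401
  loop 2: 6 segments, perimeter = 3.4813
Total perimeter = 8.821

loops=2 perimeter=8.821


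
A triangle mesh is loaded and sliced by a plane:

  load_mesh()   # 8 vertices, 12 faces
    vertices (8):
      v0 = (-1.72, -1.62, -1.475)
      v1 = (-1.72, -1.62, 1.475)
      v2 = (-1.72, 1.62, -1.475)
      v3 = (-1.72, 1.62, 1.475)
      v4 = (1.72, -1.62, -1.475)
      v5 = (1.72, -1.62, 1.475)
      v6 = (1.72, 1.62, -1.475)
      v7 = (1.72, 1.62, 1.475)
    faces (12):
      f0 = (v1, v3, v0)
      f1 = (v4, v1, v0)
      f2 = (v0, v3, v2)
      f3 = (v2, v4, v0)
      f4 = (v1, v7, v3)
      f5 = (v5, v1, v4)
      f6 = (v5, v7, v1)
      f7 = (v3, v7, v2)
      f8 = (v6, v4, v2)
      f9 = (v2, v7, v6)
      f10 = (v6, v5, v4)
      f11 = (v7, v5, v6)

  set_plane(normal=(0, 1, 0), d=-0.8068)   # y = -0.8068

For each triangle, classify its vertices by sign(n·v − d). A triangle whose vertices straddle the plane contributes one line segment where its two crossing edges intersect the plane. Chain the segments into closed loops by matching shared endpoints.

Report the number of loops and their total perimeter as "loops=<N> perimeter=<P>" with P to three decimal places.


Straddling triangles (8 of 12):
  (v1,v3,v0) [-+-] → (-1.72, -0.8068, 1.475)–(-1.72, -0.8068, -0.734586)  len=2.2096
  (v0,v3,v2) [-++] → (-1.72, -0.8068, -0.734586)–(-1.72, -0.8068, -1.475)  len=0.7404
  (v2,v4,v0) [+--] → (0.856602, -0.8068, -1.475)–(-1.72, -0.8068, -1.475)  len=2.5766
  (v1,v7,v3) [-++] → (-0.856602, -0.8068, 1.475)–(-1.72, -0.8068, 1.475)  len=0.8634
  (v5,v7,v1) [-+-] → (1.72, -0.8068, 1.475)–(-0.856602, -0.8068, 1.475)  len=2.5766
  (v6,v4,v2) [+-+] → (1.72, -0.8068, -1.475)–(0.856602, -0.8068, -1.475)  len=0.8634
  (v6,v5,v4) [+--] → (1.72, -0.8068, 0.734586)–(1.72, -0.8068, -1.475)  len=2.2096
  (v7,v5,v6) [+-+] → (1.72, -0.8068, 1.475)–(1.72, -0.8068, 0.734586)  len=0.7404

Chained into 1 loop(s):
  loop 1: 8 segments, perimeter = 12.7800
Total perimeter = 12.780

loops=1 perimeter=12.780


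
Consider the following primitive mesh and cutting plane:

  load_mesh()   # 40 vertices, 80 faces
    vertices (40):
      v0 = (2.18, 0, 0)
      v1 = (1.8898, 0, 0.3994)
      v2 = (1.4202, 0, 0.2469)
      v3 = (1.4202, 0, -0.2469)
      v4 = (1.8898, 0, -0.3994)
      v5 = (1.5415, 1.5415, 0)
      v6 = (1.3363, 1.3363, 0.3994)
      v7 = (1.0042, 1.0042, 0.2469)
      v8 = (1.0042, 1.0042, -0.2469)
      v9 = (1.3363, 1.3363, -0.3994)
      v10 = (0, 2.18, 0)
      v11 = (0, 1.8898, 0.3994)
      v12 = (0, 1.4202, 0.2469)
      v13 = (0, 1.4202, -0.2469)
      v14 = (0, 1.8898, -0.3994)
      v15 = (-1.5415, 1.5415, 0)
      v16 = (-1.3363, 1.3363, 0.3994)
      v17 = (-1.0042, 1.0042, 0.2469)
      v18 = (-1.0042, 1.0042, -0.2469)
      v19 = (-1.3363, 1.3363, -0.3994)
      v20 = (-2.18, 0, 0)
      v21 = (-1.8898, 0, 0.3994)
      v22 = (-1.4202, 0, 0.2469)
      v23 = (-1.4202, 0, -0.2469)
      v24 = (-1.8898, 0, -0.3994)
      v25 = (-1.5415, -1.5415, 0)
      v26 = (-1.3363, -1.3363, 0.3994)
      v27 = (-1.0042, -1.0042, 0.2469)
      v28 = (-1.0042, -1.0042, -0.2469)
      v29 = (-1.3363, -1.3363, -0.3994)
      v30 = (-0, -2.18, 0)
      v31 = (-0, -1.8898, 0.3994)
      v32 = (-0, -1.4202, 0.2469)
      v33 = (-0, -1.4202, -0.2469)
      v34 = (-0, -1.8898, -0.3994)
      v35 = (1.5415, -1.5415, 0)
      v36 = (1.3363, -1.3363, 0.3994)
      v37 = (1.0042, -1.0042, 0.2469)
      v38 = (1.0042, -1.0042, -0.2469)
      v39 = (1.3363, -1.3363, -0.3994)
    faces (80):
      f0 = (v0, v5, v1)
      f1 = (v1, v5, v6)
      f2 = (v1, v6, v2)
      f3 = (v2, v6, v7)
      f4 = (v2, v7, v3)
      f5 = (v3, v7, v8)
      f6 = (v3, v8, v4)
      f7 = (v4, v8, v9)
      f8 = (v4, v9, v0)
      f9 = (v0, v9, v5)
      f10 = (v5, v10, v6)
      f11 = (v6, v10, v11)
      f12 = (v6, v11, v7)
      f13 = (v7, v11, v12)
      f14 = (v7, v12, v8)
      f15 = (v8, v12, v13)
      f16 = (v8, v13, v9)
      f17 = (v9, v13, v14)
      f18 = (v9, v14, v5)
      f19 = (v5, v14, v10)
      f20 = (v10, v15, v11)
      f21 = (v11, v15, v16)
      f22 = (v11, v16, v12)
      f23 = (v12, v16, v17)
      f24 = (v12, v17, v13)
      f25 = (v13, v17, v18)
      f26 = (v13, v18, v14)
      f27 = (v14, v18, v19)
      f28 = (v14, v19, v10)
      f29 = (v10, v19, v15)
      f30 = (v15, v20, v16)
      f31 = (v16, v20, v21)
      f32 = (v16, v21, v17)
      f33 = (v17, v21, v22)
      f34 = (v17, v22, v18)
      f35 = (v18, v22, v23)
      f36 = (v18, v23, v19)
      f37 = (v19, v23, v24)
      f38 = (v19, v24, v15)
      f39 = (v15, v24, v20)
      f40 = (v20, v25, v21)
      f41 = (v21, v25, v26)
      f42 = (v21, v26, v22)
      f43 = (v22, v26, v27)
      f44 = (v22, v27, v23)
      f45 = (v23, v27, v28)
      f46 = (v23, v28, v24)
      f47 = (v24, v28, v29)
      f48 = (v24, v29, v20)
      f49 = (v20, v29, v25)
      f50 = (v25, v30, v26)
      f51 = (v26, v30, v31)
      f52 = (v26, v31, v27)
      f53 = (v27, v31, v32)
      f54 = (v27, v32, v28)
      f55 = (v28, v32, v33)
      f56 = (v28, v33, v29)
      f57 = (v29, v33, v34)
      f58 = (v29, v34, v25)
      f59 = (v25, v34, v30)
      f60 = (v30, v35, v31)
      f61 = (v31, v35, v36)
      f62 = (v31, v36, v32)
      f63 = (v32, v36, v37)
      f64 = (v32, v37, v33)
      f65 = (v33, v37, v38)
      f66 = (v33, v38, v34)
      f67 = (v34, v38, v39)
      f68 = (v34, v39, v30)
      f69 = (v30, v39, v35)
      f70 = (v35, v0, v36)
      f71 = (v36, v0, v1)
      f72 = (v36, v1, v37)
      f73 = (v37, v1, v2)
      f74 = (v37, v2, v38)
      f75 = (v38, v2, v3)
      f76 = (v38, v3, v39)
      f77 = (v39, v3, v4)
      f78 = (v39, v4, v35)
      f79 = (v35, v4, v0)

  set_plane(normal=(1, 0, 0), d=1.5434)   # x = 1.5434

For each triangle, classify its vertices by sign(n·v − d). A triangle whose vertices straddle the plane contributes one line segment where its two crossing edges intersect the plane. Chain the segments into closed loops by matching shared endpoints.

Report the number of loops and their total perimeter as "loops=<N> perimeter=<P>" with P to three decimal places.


loops=1 perimeter=6.601

Straddling triangles (14 of 80):
  (v0,v5,v1) [+-+] → (1.5434, 1.53691, 0)–(1.5434, 1.53309, 0.00217875)  len=0.0044
  (v1,v5,v6) [+--] → (1.5434, 1.53309, 0.00217875)–(1.5434, 0.836304, 0.3994)  len=0.8021
  (v1,v6,v2) [+--] → (1.5434, 0.836304, 0.3994)–(1.5434, 0, 0.286909)  len=0.8438
  (v3,v8,v4) [--+] → (1.5434, 0.39279, -0.33975)–(1.5434, 0, -0.286909)  len=0.3963
  (v4,v8,v9) [+--] → (1.5434, 0.39279, -0.33975)–(1.5434, 0.836304, -0.3994)  len=0.4475
  (v4,v9,v0) [+-+] → (1.5434, 0.836304, -0.3994)–(1.5434, 1.00828, -0.301361)  len=0.1980
  (v0,v9,v5) [+--] → (1.5434, 1.00828, -0.301361)–(1.5434, 1.53691, 0)  len=0.6085
  (v35,v0,v36) [-+-] → (1.5434, -1.53691, 0)–(1.5434, -1.00828, 0.301361)  len=0.6085
  (v36,v0,v1) [-++] → (1.5434, -1.00828, 0.301361)–(1.5434, -0.836304, 0.3994)  len=0.1980
  (v36,v1,v37) [-+-] → (1.5434, -0.836304, 0.3994)–(1.5434, -0.39279, 0.33975)  len=0.4475
  (v37,v1,v2) [-+-] → (1.5434, -0.39279, 0.33975)–(1.5434, 0, 0.286909)  len=0.3963
  (v39,v3,v4) [--+] → (1.5434, 0, -0.286909)–(1.5434, -0.836304, -0.3994)  len=0.8438
  (v39,v4,v35) [-+-] → (1.5434, -0.836304, -0.3994)–(1.5434, -1.53309, -0.00217875)  len=0.8021
  (v35,v4,v0) [-++] → (1.5434, -1.53309, -0.00217875)–(1.5434, -1.53691, 0)  len=0.0044

Chained into 1 loop(s):
  loop 1: 14 segments, perimeter = 6.6012
Total perimeter = 6.601


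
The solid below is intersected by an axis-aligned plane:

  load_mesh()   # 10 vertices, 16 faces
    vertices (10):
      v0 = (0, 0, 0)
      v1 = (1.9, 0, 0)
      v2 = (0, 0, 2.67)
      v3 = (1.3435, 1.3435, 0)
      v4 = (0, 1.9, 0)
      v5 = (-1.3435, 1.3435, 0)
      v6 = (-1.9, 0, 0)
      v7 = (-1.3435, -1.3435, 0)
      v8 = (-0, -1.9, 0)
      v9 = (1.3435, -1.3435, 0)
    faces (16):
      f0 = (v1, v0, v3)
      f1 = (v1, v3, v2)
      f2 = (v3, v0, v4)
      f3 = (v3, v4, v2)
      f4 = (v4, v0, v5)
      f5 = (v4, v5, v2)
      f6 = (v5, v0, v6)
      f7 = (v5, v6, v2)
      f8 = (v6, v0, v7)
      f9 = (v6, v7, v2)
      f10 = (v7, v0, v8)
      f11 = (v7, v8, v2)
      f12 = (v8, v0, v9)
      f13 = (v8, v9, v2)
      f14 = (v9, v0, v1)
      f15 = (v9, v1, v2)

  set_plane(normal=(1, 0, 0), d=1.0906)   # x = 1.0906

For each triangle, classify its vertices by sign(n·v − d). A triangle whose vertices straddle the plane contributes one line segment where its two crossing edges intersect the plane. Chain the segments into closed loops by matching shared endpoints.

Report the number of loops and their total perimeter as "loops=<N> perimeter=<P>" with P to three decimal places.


Straddling triangles (8 of 16):
  (v1,v0,v3) [+-+] → (1.0906, 0, 0)–(1.0906, 1.0906, 0)  len=1.0906
  (v1,v3,v2) [++-] → (1.0906, 1.0906, 0.5026)–(1.0906, 0, 1.13742)  len=1.2619
  (v3,v0,v4) [+--] → (1.0906, 1.0906, 0)–(1.0906, 1.44826, 0)  len=0.3577
  (v3,v4,v2) [+--] → (1.0906, 1.44826, 0)–(1.0906, 1.0906, 0.5026)  len=0.6169
  (v8,v0,v9) [--+] → (1.0906, -1.0906, 0)–(1.0906, -1.44826, 0)  len=0.3577
  (v8,v9,v2) [-+-] → (1.0906, -1.44826, 0)–(1.0906, -1.0906, 0.5026)  len=0.6169
  (v9,v0,v1) [+-+] → (1.0906, -1.0906, 0)–(1.0906, 0, 0)  len=1.0906
  (v9,v1,v2) [++-] → (1.0906, 0, 1.13742)–(1.0906, -1.0906, 0.5026)  len=1.2619

Chained into 1 loop(s):
  loop 1: 8 segments, perimeter = 6.6541
Total perimeter = 6.654

loops=1 perimeter=6.654


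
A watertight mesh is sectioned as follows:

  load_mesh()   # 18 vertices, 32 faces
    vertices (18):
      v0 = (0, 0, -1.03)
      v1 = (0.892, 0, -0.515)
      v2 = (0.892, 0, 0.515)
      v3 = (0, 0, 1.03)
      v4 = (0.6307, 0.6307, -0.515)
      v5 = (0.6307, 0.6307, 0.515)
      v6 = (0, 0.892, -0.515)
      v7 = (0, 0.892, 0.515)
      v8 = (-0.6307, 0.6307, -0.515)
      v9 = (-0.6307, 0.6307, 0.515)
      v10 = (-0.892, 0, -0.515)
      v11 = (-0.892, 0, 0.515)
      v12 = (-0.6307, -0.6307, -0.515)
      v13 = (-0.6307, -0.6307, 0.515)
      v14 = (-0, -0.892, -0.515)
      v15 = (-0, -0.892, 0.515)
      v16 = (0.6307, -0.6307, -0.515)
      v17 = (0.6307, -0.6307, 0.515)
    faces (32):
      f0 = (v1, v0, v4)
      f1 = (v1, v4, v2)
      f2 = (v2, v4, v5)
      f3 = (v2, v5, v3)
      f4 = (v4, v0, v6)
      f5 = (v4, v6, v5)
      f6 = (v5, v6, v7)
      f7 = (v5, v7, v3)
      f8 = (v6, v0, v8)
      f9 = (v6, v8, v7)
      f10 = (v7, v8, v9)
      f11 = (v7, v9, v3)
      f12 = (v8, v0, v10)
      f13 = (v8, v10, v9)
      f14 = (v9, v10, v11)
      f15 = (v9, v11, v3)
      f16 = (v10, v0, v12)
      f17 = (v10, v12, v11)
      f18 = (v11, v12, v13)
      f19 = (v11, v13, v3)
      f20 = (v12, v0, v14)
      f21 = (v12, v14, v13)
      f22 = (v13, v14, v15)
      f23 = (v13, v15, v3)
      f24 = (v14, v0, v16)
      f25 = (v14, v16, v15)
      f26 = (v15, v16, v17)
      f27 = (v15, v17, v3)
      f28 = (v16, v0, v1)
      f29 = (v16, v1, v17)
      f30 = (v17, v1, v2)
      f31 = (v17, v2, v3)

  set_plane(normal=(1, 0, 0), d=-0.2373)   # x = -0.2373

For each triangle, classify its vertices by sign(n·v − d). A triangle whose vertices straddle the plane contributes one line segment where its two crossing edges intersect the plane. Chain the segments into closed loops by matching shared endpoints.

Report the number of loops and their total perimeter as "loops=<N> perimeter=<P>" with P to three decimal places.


loops=1 perimeter=5.606

Straddling triangles (12 of 32):
  (v6,v0,v8) [++-] → (-0.2373, 0.2373, -0.836232)–(-0.2373, 0.793686, -0.515)  len=0.6425
  (v6,v8,v7) [+-+] → (-0.2373, 0.793686, -0.515)–(-0.2373, 0.793686, 0.127464)  len=0.6425
  (v7,v8,v9) [+--] → (-0.2373, 0.793686, 0.127464)–(-0.2373, 0.793686, 0.515)  len=0.3875
  (v7,v9,v3) [+-+] → (-0.2373, 0.793686, 0.515)–(-0.2373, 0.2373, 0.836232)  len=0.6425
  (v8,v0,v10) [-+-] → (-0.2373, 0.2373, -0.836232)–(-0.2373, 0, -0.892994)  len=0.2440
  (v9,v11,v3) [--+] → (-0.2373, 0, 0.892994)–(-0.2373, 0.2373, 0.836232)  len=0.2440
  (v10,v0,v12) [-+-] → (-0.2373, 0, -0.892994)–(-0.2373, -0.2373, -0.836232)  len=0.2440
  (v11,v13,v3) [--+] → (-0.2373, -0.2373, 0.836232)–(-0.2373, 0, 0.892994)  len=0.2440
  (v12,v0,v14) [-++] → (-0.2373, -0.2373, -0.836232)–(-0.2373, -0.793686, -0.515)  len=0.6425
  (v12,v14,v13) [-+-] → (-0.2373, -0.793686, -0.515)–(-0.2373, -0.793686, -0.127464)  len=0.3875
  (v13,v14,v15) [-++] → (-0.2373, -0.793686, -0.127464)–(-0.2373, -0.793686, 0.515)  len=0.6425
  (v13,v15,v3) [-++] → (-0.2373, -0.793686, 0.515)–(-0.2373, -0.2373, 0.836232)  len=0.6425

Chained into 1 loop(s):
  loop 1: 12 segments, perimeter = 5.6058
Total perimeter = 5.606


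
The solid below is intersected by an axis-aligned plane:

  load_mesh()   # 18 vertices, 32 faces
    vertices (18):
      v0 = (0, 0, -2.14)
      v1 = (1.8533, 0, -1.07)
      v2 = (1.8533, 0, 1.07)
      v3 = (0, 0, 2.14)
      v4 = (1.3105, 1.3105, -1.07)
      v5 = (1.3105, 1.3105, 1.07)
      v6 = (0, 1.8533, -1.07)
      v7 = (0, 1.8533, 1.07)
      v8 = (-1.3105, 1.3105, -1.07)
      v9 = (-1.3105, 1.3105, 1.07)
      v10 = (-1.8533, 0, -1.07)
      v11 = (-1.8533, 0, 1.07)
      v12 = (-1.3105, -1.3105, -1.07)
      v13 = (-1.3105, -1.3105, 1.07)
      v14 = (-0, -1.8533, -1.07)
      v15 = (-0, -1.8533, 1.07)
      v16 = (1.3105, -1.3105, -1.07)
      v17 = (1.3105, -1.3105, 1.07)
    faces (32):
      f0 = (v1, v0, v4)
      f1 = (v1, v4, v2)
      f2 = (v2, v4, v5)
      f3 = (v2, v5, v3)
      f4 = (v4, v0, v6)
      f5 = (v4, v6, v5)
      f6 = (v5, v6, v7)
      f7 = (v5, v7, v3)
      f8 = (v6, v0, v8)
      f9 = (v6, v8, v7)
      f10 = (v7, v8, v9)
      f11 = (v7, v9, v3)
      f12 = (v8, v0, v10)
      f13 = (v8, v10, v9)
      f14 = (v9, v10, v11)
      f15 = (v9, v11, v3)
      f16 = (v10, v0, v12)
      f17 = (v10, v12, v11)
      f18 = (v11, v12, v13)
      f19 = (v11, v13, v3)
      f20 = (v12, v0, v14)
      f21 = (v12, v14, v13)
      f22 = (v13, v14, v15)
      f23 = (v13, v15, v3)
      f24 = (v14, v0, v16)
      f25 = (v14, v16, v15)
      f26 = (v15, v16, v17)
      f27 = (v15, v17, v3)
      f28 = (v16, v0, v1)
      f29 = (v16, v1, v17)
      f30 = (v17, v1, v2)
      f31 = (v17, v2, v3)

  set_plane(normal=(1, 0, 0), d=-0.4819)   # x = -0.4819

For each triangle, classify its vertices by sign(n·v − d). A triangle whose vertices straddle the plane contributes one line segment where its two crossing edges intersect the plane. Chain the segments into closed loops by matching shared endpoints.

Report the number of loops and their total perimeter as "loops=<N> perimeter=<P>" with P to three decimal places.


loops=1 perimeter=11.674

Straddling triangles (12 of 32):
  (v6,v0,v8) [++-] → (-0.4819, 0.4819, -1.74654)–(-0.4819, 1.6537, -1.07)  len=1.3531
  (v6,v8,v7) [+-+] → (-0.4819, 1.6537, -1.07)–(-0.4819, 1.6537, 0.283074)  len=1.3531
  (v7,v8,v9) [+--] → (-0.4819, 1.6537, 0.283074)–(-0.4819, 1.6537, 1.07)  len=0.7869
  (v7,v9,v3) [+-+] → (-0.4819, 1.6537, 1.07)–(-0.4819, 0.4819, 1.74654)  len=1.3531
  (v8,v0,v10) [-+-] → (-0.4819, 0.4819, -1.74654)–(-0.4819, 0, -1.86178)  len=0.4955
  (v9,v11,v3) [--+] → (-0.4819, 0, 1.86178)–(-0.4819, 0.4819, 1.74654)  len=0.4955
  (v10,v0,v12) [-+-] → (-0.4819, 0, -1.86178)–(-0.4819, -0.4819, -1.74654)  len=0.4955
  (v11,v13,v3) [--+] → (-0.4819, -0.4819, 1.74654)–(-0.4819, 0, 1.86178)  len=0.4955
  (v12,v0,v14) [-++] → (-0.4819, -0.4819, -1.74654)–(-0.4819, -1.6537, -1.07)  len=1.3531
  (v12,v14,v13) [-+-] → (-0.4819, -1.6537, -1.07)–(-0.4819, -1.6537, -0.283074)  len=0.7869
  (v13,v14,v15) [-++] → (-0.4819, -1.6537, -0.283074)–(-0.4819, -1.6537, 1.07)  len=1.3531
  (v13,v15,v3) [-++] → (-0.4819, -1.6537, 1.07)–(-0.4819, -0.4819, 1.74654)  len=1.3531

Chained into 1 loop(s):
  loop 1: 12 segments, perimeter = 11.6743
Total perimeter = 11.674


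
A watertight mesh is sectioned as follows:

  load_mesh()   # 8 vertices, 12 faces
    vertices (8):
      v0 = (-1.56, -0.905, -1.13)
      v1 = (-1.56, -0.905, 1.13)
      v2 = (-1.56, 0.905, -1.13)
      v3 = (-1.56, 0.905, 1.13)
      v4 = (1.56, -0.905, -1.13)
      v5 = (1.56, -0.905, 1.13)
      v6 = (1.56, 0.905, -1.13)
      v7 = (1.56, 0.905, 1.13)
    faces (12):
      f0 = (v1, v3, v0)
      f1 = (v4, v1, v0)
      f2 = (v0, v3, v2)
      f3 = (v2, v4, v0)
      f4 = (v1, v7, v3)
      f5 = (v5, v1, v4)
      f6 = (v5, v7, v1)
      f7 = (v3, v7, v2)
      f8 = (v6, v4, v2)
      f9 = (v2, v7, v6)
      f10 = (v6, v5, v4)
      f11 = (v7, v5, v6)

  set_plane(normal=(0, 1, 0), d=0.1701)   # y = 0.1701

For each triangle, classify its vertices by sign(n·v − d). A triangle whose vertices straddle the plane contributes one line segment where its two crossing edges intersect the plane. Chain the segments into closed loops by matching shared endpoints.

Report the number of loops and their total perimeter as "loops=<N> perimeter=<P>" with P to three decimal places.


loops=1 perimeter=10.760

Straddling triangles (8 of 12):
  (v1,v3,v0) [-+-] → (-1.56, 0.1701, 1.13)–(-1.56, 0.1701, 0.21239)  len=0.9176
  (v0,v3,v2) [-++] → (-1.56, 0.1701, 0.21239)–(-1.56, 0.1701, -1.13)  len=1.3424
  (v2,v4,v0) [+--] → (-0.293211, 0.1701, -1.13)–(-1.56, 0.1701, -1.13)  len=1.2668
  (v1,v7,v3) [-++] → (0.293211, 0.1701, 1.13)–(-1.56, 0.1701, 1.13)  len=1.8532
  (v5,v7,v1) [-+-] → (1.56, 0.1701, 1.13)–(0.293211, 0.1701, 1.13)  len=1.2668
  (v6,v4,v2) [+-+] → (1.56, 0.1701, -1.13)–(-0.293211, 0.1701, -1.13)  len=1.8532
  (v6,v5,v4) [+--] → (1.56, 0.1701, -0.21239)–(1.56, 0.1701, -1.13)  len=0.9176
  (v7,v5,v6) [+-+] → (1.56, 0.1701, 1.13)–(1.56, 0.1701, -0.21239)  len=1.3424

Chained into 1 loop(s):
  loop 1: 8 segments, perimeter = 10.7600
Total perimeter = 10.760
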